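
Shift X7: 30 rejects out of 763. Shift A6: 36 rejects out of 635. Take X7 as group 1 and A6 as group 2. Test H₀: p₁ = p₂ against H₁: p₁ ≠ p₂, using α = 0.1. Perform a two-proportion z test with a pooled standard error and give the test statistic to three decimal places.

p̂₁ = 30/763 = 0.03932, p̂₂ = 36/635 = 0.05669.
Pooled p̂ = (30+36)/(763+635) = 66/1398 = 0.04721.
SE = √(p̂(1−p̂)(1/n₁+1/n₂)) = √(0.04721·0.95279·0.00288542) = √(0.00012979) = 0.01139.
z = (0.03932 − 0.05669)/0.01139 = -0.01737/0.01139 = -1.525.
Two-sided p-value ≈ 2·Φ(−1.525) = 0.1272, so at α = 0.1 we fail to reject H₀.

z = -1.525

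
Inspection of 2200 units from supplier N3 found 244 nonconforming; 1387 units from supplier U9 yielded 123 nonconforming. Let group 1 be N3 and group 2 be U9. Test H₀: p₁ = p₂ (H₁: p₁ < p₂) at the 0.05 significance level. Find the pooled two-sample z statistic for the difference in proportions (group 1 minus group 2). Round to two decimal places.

p̂₁ = 244/2200 ≈ 0.11091, p̂₂ = 123/1387 ≈ 0.08868.
Pooled p̂ = (244+123)/(2200+1387) = 367/3587 = 0.10231.
SE = √(0.0918458 × 0.00117553) = 0.01039.
z = (0.11091 − 0.08868)/0.01039 = 0.02223/0.01039 = 2.14.
p-value = P(Z < 2.139) ≈ 0.9838; since p > α = 0.05, fail to reject H₀.

z = 2.14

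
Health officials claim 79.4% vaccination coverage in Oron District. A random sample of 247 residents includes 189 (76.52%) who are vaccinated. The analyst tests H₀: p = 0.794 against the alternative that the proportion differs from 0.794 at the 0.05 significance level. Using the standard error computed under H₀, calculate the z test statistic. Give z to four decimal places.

p̂ = 189/247 = 0.765182.
SE = √(p₀(1−p₀)/n) = √(0.16356/247) = 0.025733.
z = (0.765182 − 0.794)/0.025733 = -0.028818/0.025733 = -1.1199.
Two-sided p-value ≈ 2·Φ(−1.120) = 0.2628; since p > α = 0.05, fail to reject H₀.

z = -1.1199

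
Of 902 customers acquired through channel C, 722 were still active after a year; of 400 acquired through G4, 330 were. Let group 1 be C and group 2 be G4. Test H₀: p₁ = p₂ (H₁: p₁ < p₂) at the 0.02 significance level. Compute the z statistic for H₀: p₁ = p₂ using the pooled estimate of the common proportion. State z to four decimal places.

p̂₁ = 722/902 ≈ 0.8004435, p̂₂ = 330/400 ≈ 0.8250000.
Pooled p̂ = (722+330)/(902+400) = 1052/1302 = 0.8079877.
SE = √(0.155144 × 0.00360865) = 0.0236613.
z = (0.8004435 − 0.8250000)/0.0236613 = -0.0245565/0.0236613 = -1.0378.
p-value = P(Z < -1.038) ≈ 0.1497, so at α = 0.02 we fail to reject H₀.

z = -1.0378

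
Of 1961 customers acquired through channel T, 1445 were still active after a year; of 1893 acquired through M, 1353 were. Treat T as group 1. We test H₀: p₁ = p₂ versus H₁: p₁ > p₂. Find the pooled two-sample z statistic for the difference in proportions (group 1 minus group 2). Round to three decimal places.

p̂₁ = 1445/1961 ≈ 0.73687, p̂₂ = 1353/1893 ≈ 0.71474.
Pooled p̂ = (1445+1353)/(1961+1893) = 2798/3854 = 0.72600.
SE = √(0.198924 × 0.00103821) = 0.01437.
z = (0.73687 − 0.71474)/0.01437 = 0.02213/0.01437 = 1.540.
p-value = P(Z > 1.540) ≈ 0.0618.

z = 1.540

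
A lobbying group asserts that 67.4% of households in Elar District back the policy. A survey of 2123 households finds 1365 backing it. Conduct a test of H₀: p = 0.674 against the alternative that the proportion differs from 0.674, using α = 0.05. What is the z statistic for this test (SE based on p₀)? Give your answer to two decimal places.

p̂ = 1365/2123 ≈ 0.64296.
Standard error under H₀: √(0.674×0.326/2123) = 0.01017.
z = (0.64296 − 0.674)/0.01017 = -0.03104/0.01017 = -3.05.
Two-sided p-value ≈ 2·Φ(−3.051) = 0.0023. With α = 0.05, reject H₀.

z = -3.05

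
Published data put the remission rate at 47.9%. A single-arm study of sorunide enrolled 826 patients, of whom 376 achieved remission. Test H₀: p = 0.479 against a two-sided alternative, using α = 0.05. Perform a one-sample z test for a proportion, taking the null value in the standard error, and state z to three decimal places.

z = -1.369

p̂ = 376/826 ≈ 0.45521.
SE = √(p₀(1−p₀)/n) = √(0.24956/826) = 0.01738.
z = (0.45521 − 0.479)/0.01738 = -0.02379/0.01738 = -1.369.
p-value = 2·P(Z > 1.369) ≈ 0.1710. With α = 0.05, fail to reject H₀.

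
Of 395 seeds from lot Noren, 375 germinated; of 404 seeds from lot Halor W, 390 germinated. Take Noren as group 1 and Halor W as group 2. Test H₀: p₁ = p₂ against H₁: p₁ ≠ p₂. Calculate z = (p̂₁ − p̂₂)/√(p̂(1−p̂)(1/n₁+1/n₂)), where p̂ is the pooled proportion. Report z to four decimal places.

p̂₁ = 375/395 ≈ 0.949367, p̂₂ = 390/404 ≈ 0.965347.
Pooled p̂ = (375+390)/(395+404) = 765/799 = 0.957447.
SE = √(p̂(1−p̂)(1/n₁+1/n₂)) = √(0.957447·0.042553·0.00500689) = √(0.000203993) = 0.014283.
z = (0.949367 − 0.965347)/0.014283 = -0.015980/0.014283 = -1.1188.
Two-sided p-value ≈ 2·Φ(−1.119) = 0.2632.

z = -1.1188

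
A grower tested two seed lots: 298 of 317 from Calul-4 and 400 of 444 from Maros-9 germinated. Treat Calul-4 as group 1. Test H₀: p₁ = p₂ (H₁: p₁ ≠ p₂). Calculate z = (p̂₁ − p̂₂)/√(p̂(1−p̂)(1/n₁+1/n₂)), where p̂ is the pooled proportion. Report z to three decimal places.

z = 1.933

p̂₁ = 298/317 ≈ 0.94006, p̂₂ = 400/444 ≈ 0.90090.
Pooled p̂ = (298+400)/(317+444) = 698/761 = 0.91721.
SE = √(0.0759323 × 0.00540683) = 0.02026.
z = (0.94006 − 0.90090)/0.02026 = 0.03916/0.02026 = 1.933.
Two-sided p-value ≈ 2·Φ(−1.933) = 0.0533.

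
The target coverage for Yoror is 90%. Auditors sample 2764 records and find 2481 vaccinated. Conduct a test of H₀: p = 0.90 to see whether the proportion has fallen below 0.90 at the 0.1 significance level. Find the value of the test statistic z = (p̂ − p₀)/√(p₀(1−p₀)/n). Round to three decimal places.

z = -0.418

p̂ = 2481/2764 ≈ 0.8976122.
SE = √(p₀(1−p₀)/n) = √(0.09/2764) = 0.0057063.
z = (0.8976122 − 0.9)/0.0057063 = -0.0023878/0.0057063 = -0.418.
p-value = P(Z < -0.418) ≈ 0.3378. With α = 0.1, fail to reject H₀.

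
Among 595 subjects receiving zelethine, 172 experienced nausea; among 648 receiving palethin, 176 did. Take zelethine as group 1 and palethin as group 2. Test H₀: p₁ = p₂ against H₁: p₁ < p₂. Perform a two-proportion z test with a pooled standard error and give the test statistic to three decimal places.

p̂₁ = 172/595 ≈ 0.289076, p̂₂ = 176/648 ≈ 0.271605.
Pooled p̂ = (172+176)/(595+648) = 348/1243 = 0.279968.
SE = √(0.201586 × 0.00322388) = 0.025493.
z = (0.289076 − 0.271605)/0.025493 = 0.017471/0.025493 = 0.685.
p-value = P(Z < 0.685) ≈ 0.7534.

z = 0.685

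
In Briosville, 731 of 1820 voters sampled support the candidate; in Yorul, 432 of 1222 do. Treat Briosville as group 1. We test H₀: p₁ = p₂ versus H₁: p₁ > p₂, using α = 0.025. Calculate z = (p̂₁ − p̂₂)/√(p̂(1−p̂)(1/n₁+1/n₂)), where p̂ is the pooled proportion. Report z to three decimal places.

p̂₁ = 731/1820 = 0.40165, p̂₂ = 432/1222 = 0.35352.
Pooled p̂ = (731+432)/(1820+1222) = 1163/3042 = 0.38231.
SE = √(0.23615 × 0.00136778) = 0.01797.
z = (0.40165 − 0.35352)/0.01797 = 0.04813/0.01797 = 2.678.
p-value = P(Z > 2.678) ≈ 0.0037, so at α = 0.025 we reject H₀.

z = 2.678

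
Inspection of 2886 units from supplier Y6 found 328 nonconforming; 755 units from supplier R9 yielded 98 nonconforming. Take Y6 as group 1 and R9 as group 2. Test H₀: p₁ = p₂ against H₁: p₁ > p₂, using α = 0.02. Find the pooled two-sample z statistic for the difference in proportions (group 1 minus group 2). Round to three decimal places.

z = -1.229

p̂₁ = 328/2886 = 0.11365, p̂₂ = 98/755 = 0.12980.
Pooled p̂ = (328+98)/(2886+755) = 426/3641 = 0.11700.
SE = √(0.103312 × 0.001671) = 0.01314.
z = (0.11365 − 0.12980)/0.01314 = -0.01615/0.01314 = -1.229.
p-value = P(Z > -1.229) ≈ 0.8905; since p > α = 0.02, fail to reject H₀.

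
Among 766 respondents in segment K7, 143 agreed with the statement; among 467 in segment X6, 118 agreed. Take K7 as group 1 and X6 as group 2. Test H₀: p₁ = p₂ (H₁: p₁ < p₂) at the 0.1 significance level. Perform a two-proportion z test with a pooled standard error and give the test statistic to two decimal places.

p̂₁ = 143/766 ≈ 0.1867, p̂₂ = 118/467 ≈ 0.2527.
Pooled p̂ = (143+118)/(766+467) = 261/1233 = 0.2117.
SE = √(0.166871 × 0.00344681) = 0.0240.
z = (0.1867 − 0.2527)/0.0240 = -0.0660/0.0240 = -2.75.
p-value = P(Z < -2.752) ≈ 0.0030, so at α = 0.1 we reject H₀.

z = -2.75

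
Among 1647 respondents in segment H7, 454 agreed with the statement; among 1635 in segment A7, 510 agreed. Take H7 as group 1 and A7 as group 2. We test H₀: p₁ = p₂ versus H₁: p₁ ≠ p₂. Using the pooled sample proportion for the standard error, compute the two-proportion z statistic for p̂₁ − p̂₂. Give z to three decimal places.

p̂₁ = 454/1647 ≈ 0.275653, p̂₂ = 510/1635 ≈ 0.311927.
Pooled p̂ = (454+510)/(1647+1635) = 964/3282 = 0.293723.
SE = √(0.20745 × 0.00121879) = 0.015901.
z = (0.275653 − 0.311927)/0.015901 = -0.036274/0.015901 = -2.281.
p-value = 2·P(Z > 2.281) ≈ 0.0225.

z = -2.281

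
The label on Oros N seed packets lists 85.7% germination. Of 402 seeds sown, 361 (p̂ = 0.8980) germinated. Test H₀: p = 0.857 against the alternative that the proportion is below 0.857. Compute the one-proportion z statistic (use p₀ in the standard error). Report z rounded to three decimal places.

z = 2.349

p̂ = 361/402 ≈ 0.89801.
Under H₀, SE = √(0.857·0.143/402) = √(0.000304853) = 0.01746.
z = (0.89801 − 0.857)/0.01746 = 0.04101/0.01746 = 2.349.
p-value = P(Z < 2.349) ≈ 0.9906.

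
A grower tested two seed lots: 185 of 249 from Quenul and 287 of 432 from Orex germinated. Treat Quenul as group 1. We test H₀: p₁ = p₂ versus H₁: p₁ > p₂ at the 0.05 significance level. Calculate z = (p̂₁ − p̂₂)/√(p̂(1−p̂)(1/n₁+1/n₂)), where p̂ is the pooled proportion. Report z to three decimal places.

z = 2.142

p̂₁ = 185/249 = 0.74297, p̂₂ = 287/432 = 0.66435.
Pooled p̂ = (185+287)/(249+432) = 472/681 = 0.69310.
SE = √(p̂(1−p̂)(1/n₁+1/n₂)) = √(0.69310·0.30690·0.00633088) = √(0.00134666) = 0.03670.
z = (0.74297 − 0.66435)/0.03670 = 0.07862/0.03670 = 2.142.
p-value = P(Z > 2.142) ≈ 0.0161, so at α = 0.05 we reject H₀.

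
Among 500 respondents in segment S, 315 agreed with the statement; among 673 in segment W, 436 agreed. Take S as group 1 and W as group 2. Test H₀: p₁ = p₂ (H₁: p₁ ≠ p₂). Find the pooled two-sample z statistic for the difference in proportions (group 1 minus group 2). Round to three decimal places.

z = -0.630

p̂₁ = 315/500 = 0.63000, p̂₂ = 436/673 = 0.64785.
Pooled p̂ = (315+436)/(500+673) = 751/1173 = 0.64024.
SE = √(0.230333 × 0.00348588) = 0.02834.
z = (0.63000 − 0.64785)/0.02834 = -0.01785/0.02834 = -0.630.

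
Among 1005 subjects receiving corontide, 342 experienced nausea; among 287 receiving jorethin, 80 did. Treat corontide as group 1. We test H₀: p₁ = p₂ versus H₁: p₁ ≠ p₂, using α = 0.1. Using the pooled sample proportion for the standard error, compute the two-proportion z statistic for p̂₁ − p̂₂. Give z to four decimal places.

z = 1.9610

p̂₁ = 342/1005 = 0.340299, p̂₂ = 80/287 = 0.278746.
Pooled p̂ = (342+80)/(1005+287) = 422/1292 = 0.326625.
SE = √(0.219941 × 0.00447935) = 0.031388.
z = (0.340299 − 0.278746)/0.031388 = 0.061553/0.031388 = 1.9610.
p-value = 2·P(Z > 1.961) ≈ 0.0499. With α = 0.1, reject H₀.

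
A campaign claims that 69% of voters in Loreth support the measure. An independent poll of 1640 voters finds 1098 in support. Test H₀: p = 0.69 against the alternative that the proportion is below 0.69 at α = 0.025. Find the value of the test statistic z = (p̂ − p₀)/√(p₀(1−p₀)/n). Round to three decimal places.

z = -1.794

p̂ = 1098/1640 = 0.66951.
SE = √(p₀(1−p₀)/n) = √(0.2139/1640) = 0.01142.
z = (0.66951 − 0.69)/0.01142 = -0.02049/0.01142 = -1.794.
p-value = P(Z < -1.794) ≈ 0.0364, so at α = 0.025 we fail to reject H₀.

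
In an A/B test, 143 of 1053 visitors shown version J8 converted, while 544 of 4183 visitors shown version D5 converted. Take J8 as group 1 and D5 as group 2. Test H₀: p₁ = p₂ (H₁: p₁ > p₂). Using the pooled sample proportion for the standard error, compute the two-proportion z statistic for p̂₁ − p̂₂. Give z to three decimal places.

z = 0.494

p̂₁ = 143/1053 = 0.13580, p̂₂ = 544/4183 = 0.13005.
Pooled p̂ = (143+544)/(1053+4183) = 687/5236 = 0.13121.
SE = √(0.113992 × 0.00118873) = 0.01164.
z = (0.13580 − 0.13005)/0.01164 = 0.00575/0.01164 = 0.494.
p-value = P(Z > 0.494) ≈ 0.3106.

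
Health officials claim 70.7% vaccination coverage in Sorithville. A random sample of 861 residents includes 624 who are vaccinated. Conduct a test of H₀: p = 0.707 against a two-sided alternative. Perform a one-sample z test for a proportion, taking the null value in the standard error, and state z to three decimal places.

z = 1.144

p̂ = 624/861 = 0.72474.
SE = √(p₀(1−p₀)/n) = √(0.20715/861) = 0.01551.
z = (0.72474 − 0.707)/0.01551 = 0.01774/0.01551 = 1.144.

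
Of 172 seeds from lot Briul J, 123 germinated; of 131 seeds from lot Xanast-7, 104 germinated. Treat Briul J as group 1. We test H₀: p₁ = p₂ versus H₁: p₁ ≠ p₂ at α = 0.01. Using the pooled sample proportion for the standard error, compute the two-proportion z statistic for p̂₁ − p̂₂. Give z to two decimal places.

z = -1.57

p̂₁ = 123/172 ≈ 0.7151, p̂₂ = 104/131 ≈ 0.7939.
Pooled p̂ = (123+104)/(172+131) = 227/303 = 0.7492.
SE = √(p̂(1−p̂)(1/n₁+1/n₂)) = √(0.7492·0.2508·0.0134475) = √(0.00252695) = 0.0503.
z = (0.7151 − 0.7939)/0.0503 = -0.0788/0.0503 = -1.57.
Two-sided p-value ≈ 2·Φ(−1.567) = 0.1171. With α = 0.01, fail to reject H₀.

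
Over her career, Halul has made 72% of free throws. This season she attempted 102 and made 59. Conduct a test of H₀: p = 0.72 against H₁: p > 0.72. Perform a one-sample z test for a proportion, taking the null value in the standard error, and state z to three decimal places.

p̂ = 59/102 = 0.57843.
SE = √(p₀(1−p₀)/n) = √(0.2016/102) = 0.04446.
z = (0.57843 − 0.72)/0.04446 = -0.14157/0.04446 = -3.184.

z = -3.184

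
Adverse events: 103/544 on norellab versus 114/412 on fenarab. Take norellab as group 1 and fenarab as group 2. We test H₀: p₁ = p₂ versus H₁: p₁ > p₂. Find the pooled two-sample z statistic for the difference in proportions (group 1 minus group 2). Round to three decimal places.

z = -3.193

p̂₁ = 103/544 ≈ 0.18934, p̂₂ = 114/412 ≈ 0.27670.
Pooled p̂ = (103+114)/(544+412) = 217/956 = 0.22699.
SE = √(p̂(1−p̂)(1/n₁+1/n₂)) = √(0.22699·0.77301·0.00426542) = √(0.000748428) = 0.02736.
z = (0.18934 − 0.27670)/0.02736 = -0.08736/0.02736 = -3.193.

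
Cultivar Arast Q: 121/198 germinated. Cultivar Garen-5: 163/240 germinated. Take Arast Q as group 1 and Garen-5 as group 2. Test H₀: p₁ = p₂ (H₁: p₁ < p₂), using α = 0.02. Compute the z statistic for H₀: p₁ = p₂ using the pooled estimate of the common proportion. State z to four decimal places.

z = -1.4846

p̂₁ = 121/198 ≈ 0.611111, p̂₂ = 163/240 ≈ 0.679167.
Pooled p̂ = (121+163)/(198+240) = 284/438 = 0.648402.
SE = √(0.227977 × 0.00921717) = 0.045840.
z = (0.611111 − 0.679167)/0.045840 = -0.068056/0.045840 = -1.4846.
p-value = P(Z < -1.485) ≈ 0.0688. With α = 0.02, fail to reject H₀.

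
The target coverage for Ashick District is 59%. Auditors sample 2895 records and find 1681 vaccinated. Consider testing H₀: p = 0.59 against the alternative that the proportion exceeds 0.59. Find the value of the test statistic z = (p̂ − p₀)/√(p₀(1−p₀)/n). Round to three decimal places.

p̂ = 1681/2895 ≈ 0.58066.
Standard error under H₀: √(0.59×0.41/2895) = 0.00914.
z = (0.58066 − 0.59)/0.00914 = -0.00934/0.00914 = -1.022.
p-value = P(Z > -1.022) ≈ 0.8467.

z = -1.022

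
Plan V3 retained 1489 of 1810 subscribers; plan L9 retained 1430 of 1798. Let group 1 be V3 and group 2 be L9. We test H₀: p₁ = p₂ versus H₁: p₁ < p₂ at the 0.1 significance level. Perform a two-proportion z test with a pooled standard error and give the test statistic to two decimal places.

z = 2.09

p̂₁ = 1489/1810 ≈ 0.8227, p̂₂ = 1430/1798 ≈ 0.7953.
Pooled p̂ = (1489+1430)/(1810+1798) = 2919/3608 = 0.8090.
SE = √(p̂(1−p̂)(1/n₁+1/n₂)) = √(0.8090·0.1910·0.00110866) = √(0.000171285) = 0.0131.
z = (0.8227 − 0.7953)/0.0131 = 0.0274/0.0131 = 2.09.
p-value = P(Z < 2.088) ≈ 0.9816. With α = 0.1, fail to reject H₀.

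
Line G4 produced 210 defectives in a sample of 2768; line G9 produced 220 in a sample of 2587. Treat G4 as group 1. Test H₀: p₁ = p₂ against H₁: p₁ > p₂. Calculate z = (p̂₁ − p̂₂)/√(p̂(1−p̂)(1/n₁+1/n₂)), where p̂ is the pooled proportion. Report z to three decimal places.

p̂₁ = 210/2768 = 0.07587, p̂₂ = 220/2587 = 0.08504.
Pooled p̂ = (210+220)/(2768+2587) = 430/5355 = 0.08030.
SE = √(0.0738509 × 0.00074782) = 0.00743.
z = (0.07587 − 0.08504)/0.00743 = -0.00917/0.00743 = -1.234.
p-value = P(Z > -1.234) ≈ 0.8915.

z = -1.234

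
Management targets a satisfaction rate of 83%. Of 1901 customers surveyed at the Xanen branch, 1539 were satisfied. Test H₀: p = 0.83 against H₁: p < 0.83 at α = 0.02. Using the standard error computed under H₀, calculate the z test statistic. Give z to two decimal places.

z = -2.37

p̂ = 1539/1901 = 0.8096.
Standard error under H₀: √(0.83×0.17/1901) = 0.0086.
z = (0.8096 − 0.83)/0.0086 = -0.0204/0.0086 = -2.37.
p-value = P(Z < -2.371) ≈ 0.0089; since p < α = 0.02, reject H₀.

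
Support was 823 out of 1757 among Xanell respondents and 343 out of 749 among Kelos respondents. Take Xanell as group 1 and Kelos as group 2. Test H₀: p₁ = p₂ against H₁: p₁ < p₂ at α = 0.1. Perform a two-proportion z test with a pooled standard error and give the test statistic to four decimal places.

z = 0.4809

p̂₁ = 823/1757 = 0.468412, p̂₂ = 343/749 = 0.457944.
Pooled p̂ = (823+343)/(1757+749) = 1166/2506 = 0.465283.
SE = √(p̂(1−p̂)(1/n₁+1/n₂)) = √(0.465283·0.534717·0.00190427) = √(0.000473771) = 0.021766.
z = (0.468412 − 0.457944)/0.021766 = 0.010468/0.021766 = 0.4809.
p-value = P(Z < 0.481) ≈ 0.6847, so at α = 0.1 we fail to reject H₀.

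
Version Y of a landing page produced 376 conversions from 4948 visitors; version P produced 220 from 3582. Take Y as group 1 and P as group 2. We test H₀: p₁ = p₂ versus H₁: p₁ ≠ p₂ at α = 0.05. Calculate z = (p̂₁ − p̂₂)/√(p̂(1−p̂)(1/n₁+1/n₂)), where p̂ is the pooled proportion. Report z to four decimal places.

p̂₁ = 376/4948 ≈ 0.0759903, p̂₂ = 220/3582 ≈ 0.0614182.
Pooled p̂ = (376+220)/(4948+3582) = 596/8530 = 0.0698710.
SE = √(0.0649891 × 0.000481276) = 0.0055926.
z = (0.0759903 − 0.0614182)/0.0055926 = 0.0145721/0.0055926 = 2.6056.
Two-sided p-value ≈ 2·Φ(−2.606) = 0.0092, so at α = 0.05 we reject H₀.

z = 2.6056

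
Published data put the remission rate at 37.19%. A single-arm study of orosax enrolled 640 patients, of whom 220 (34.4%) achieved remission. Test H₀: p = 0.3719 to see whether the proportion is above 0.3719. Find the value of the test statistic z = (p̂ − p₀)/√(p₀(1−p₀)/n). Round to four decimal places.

z = -1.4735

p̂ = 220/640 = 0.3437500.
SE = √(p₀(1−p₀)/n) = √(0.23359/640) = 0.0191046.
z = (0.3437500 − 0.3719)/0.0191046 = -0.0281500/0.0191046 = -1.4735.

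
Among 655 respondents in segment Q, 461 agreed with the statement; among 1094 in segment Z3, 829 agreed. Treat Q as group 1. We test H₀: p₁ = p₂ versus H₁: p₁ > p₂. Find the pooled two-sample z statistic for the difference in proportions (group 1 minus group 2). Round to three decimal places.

z = -2.482

p̂₁ = 461/655 = 0.70382, p̂₂ = 829/1094 = 0.75777.
Pooled p̂ = (461+829)/(655+1094) = 1290/1749 = 0.73756.
SE = √(0.193563 × 0.00244079) = 0.02174.
z = (0.70382 − 0.75777)/0.02174 = -0.05395/0.02174 = -2.482.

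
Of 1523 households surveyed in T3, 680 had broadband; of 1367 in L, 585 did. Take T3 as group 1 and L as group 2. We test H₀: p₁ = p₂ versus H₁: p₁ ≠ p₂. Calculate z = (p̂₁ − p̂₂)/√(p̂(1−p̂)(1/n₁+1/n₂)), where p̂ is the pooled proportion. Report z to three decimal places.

z = 1.003

p̂₁ = 680/1523 ≈ 0.446487, p̂₂ = 585/1367 ≈ 0.427944.
Pooled p̂ = (680+585)/(1523+1367) = 1265/2890 = 0.437716.
SE = √(p̂(1−p̂)(1/n₁+1/n₂)) = √(0.437716·0.562284·0.00138813) = √(0.000341647) = 0.018484.
z = (0.446487 − 0.427944)/0.018484 = 0.018543/0.018484 = 1.003.
p-value = 2·P(Z > 1.003) ≈ 0.3158.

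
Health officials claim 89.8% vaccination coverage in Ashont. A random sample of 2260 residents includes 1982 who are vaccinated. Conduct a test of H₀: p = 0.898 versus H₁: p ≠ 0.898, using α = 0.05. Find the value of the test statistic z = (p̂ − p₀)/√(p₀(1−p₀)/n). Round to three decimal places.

p̂ = 1982/2260 ≈ 0.876991.
Standard error under H₀: √(0.898×0.102/2260) = 0.006366.
z = (0.876991 − 0.898)/0.006366 = -0.021009/0.006366 = -3.300.
Two-sided p-value ≈ 2·Φ(−3.300) = 0.0010. With α = 0.05, reject H₀.

z = -3.300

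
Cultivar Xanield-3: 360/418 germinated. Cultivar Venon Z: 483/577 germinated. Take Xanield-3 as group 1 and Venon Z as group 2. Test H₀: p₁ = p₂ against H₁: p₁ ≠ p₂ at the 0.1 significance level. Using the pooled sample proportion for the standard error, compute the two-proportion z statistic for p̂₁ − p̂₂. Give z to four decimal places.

z = 1.0454

p̂₁ = 360/418 ≈ 0.861244, p̂₂ = 483/577 ≈ 0.837088.
Pooled p̂ = (360+483)/(418+577) = 843/995 = 0.847236.
SE = √(p̂(1−p̂)(1/n₁+1/n₂)) = √(0.847236·0.152764·0.00412545) = √(0.000533944) = 0.023107.
z = (0.861244 − 0.837088)/0.023107 = 0.024156/0.023107 = 1.0454.
p-value = 2·P(Z > 1.045) ≈ 0.2959. With α = 0.1, fail to reject H₀.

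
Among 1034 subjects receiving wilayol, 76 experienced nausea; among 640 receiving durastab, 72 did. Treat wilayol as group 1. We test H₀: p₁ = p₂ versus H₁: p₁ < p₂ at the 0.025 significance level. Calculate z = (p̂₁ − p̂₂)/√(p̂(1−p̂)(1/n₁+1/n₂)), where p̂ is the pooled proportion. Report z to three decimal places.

p̂₁ = 76/1034 ≈ 0.07350, p̂₂ = 72/640 ≈ 0.11250.
Pooled p̂ = (76+72)/(1034+640) = 148/1674 = 0.08841.
SE = √(0.0805945 × 0.00252962) = 0.01428.
z = (0.07350 − 0.11250)/0.01428 = -0.03900/0.01428 = -2.731.
p-value = P(Z < -2.731) ≈ 0.0032; since p < α = 0.025, reject H₀.

z = -2.731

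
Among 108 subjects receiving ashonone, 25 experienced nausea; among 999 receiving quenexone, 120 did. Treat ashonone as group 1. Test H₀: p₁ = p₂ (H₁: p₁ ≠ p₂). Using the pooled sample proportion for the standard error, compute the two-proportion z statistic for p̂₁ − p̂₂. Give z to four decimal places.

p̂₁ = 25/108 ≈ 0.231481, p̂₂ = 120/999 ≈ 0.120120.
Pooled p̂ = (25+120)/(108+999) = 145/1107 = 0.130985.
SE = √(0.113828 × 0.0102603) = 0.034175.
z = (0.231481 − 0.120120)/0.034175 = 0.111361/0.034175 = 3.2586.

z = 3.2586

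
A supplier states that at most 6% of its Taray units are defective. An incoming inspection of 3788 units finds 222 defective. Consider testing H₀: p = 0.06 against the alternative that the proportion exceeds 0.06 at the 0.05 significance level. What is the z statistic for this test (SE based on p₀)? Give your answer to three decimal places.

p̂ = 222/3788 ≈ 0.058606.
Standard error under H₀: √(0.06×0.94/3788) = 0.003859.
z = (0.058606 − 0.06)/0.003859 = -0.001394/0.003859 = -0.361.
p-value = P(Z > -0.361) ≈ 0.6410. With α = 0.05, fail to reject H₀.

z = -0.361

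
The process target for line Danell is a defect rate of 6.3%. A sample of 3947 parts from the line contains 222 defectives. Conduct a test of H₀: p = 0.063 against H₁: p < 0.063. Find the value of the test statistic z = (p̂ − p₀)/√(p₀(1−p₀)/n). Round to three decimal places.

z = -1.747

p̂ = 222/3947 = 0.056245.
Standard error under H₀: √(0.063×0.937/3947) = 0.003867.
z = (0.056245 − 0.063)/0.003867 = -0.006755/0.003867 = -1.747.
p-value = P(Z < -1.747) ≈ 0.0404.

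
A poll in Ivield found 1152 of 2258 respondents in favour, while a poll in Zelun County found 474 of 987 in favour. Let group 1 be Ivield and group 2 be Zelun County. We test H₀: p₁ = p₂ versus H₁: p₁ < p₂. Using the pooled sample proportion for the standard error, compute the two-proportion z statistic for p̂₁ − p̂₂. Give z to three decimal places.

p̂₁ = 1152/2258 = 0.510186, p̂₂ = 474/987 = 0.480243.
Pooled p̂ = (1152+474)/(2258+987) = 1626/3245 = 0.501079.
SE = √(0.249999 × 0.00145604) = 0.019079.
z = (0.510186 − 0.480243)/0.019079 = 0.029943/0.019079 = 1.569.
p-value = P(Z < 1.569) ≈ 0.9417.

z = 1.569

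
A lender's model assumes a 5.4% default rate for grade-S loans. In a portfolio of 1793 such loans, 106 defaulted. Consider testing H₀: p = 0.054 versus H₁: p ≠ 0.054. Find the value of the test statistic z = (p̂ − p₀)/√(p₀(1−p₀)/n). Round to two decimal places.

p̂ = 106/1793 = 0.0591.
SE = √(p₀(1−p₀)/n) = √(0.051084/1793) = 0.0053.
z = (0.0591 − 0.054)/0.0053 = 0.0051/0.0053 = 0.96.

z = 0.96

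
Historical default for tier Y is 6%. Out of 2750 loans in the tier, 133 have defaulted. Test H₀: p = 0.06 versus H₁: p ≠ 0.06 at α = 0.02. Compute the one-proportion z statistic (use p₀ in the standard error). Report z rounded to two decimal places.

z = -2.57

p̂ = 133/2750 ≈ 0.04836.
SE = √(p₀(1−p₀)/n) = √(0.0564/2750) = 0.00453.
z = (0.04836 − 0.06)/0.00453 = -0.01164/0.00453 = -2.57.
Two-sided p-value ≈ 2·Φ(−2.569) = 0.0102. With α = 0.02, reject H₀.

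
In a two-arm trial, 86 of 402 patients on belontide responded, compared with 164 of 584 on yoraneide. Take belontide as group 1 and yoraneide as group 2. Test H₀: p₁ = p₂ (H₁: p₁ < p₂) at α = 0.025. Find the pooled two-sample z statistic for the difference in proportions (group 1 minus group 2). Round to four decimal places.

p̂₁ = 86/402 = 0.213930, p̂₂ = 164/584 = 0.280822.
Pooled p̂ = (86+164)/(402+584) = 250/986 = 0.253550.
SE = √(p̂(1−p̂)(1/n₁+1/n₂)) = √(0.253550·0.746450·0.00419989) = √(0.000794881) = 0.028194.
z = (0.213930 − 0.280822)/0.028194 = -0.066892/0.028194 = -2.3726.
p-value = P(Z < -2.373) ≈ 0.0088, so at α = 0.025 we reject H₀.

z = -2.3726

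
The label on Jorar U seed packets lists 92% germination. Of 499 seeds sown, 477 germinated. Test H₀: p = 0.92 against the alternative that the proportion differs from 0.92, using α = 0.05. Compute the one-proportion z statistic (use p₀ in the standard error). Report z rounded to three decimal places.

p̂ = 477/499 ≈ 0.955912.
Under H₀, SE = √(0.92·0.08/499) = √(0.000147495) = 0.012145.
z = (0.955912 − 0.92)/0.012145 = 0.035912/0.012145 = 2.957.
Two-sided p-value ≈ 2·Φ(−2.957) = 0.0031, so at α = 0.05 we reject H₀.

z = 2.957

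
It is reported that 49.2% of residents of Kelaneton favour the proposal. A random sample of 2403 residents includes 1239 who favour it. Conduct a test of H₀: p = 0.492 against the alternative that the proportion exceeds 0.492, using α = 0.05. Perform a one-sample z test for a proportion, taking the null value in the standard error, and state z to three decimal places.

p̂ = 1239/2403 = 0.51561.
Under H₀, SE = √(0.492·0.508/2403) = √(0.00010401) = 0.01020.
z = (0.51561 − 0.492)/0.01020 = 0.02361/0.01020 = 2.315.
p-value = P(Z > 2.315) ≈ 0.0103. With α = 0.05, reject H₀.

z = 2.315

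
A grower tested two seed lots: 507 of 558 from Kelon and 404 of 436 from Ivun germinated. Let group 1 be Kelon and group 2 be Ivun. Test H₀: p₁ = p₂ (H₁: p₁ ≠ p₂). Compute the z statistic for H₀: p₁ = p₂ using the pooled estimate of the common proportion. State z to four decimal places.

z = -1.0181

p̂₁ = 507/558 ≈ 0.9086022, p̂₂ = 404/436 ≈ 0.9266055.
Pooled p̂ = (507+404)/(558+436) = 911/994 = 0.9164990.
SE = √(0.0765286 × 0.00408569) = 0.0176825.
z = (0.9086022 − 0.9266055)/0.0176825 = -0.0180033/0.0176825 = -1.0181.
Two-sided p-value ≈ 2·Φ(−1.018) = 0.3086.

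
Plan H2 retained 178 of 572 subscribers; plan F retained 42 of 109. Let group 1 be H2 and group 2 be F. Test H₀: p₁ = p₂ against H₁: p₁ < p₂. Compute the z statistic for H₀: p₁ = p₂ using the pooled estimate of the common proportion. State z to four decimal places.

p̂₁ = 178/572 ≈ 0.311189, p̂₂ = 42/109 ≈ 0.385321.
Pooled p̂ = (178+42)/(572+109) = 220/681 = 0.323054.
SE = √(0.21869 × 0.0109226) = 0.048874.
z = (0.311189 − 0.385321)/0.048874 = -0.074132/0.048874 = -1.5168.
p-value = P(Z < -1.517) ≈ 0.0647.

z = -1.5168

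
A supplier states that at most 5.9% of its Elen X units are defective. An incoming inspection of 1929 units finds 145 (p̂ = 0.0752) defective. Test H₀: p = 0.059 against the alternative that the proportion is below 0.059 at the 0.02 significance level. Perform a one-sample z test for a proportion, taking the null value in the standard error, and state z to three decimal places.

p̂ = 145/1929 ≈ 0.075168.
Standard error under H₀: √(0.059×0.941/1929) = 0.005365.
z = (0.075168 − 0.059)/0.005365 = 0.016168/0.005365 = 3.014.
p-value = P(Z < 3.014) ≈ 0.9987; since p > α = 0.02, fail to reject H₀.

z = 3.014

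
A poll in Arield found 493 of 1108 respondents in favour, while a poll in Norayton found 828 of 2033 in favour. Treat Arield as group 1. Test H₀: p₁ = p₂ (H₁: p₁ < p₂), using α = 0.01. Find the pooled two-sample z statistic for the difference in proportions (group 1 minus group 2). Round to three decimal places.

z = 2.043

p̂₁ = 493/1108 = 0.444946, p̂₂ = 828/2033 = 0.407280.
Pooled p̂ = (493+828)/(1108+2033) = 1321/3141 = 0.420567.
SE = √(p̂(1−p̂)(1/n₁+1/n₂)) = √(0.420567·0.579433·0.00139441) = √(0.000339805) = 0.018434.
z = (0.444946 − 0.407280)/0.018434 = 0.037666/0.018434 = 2.043.
p-value = P(Z < 2.043) ≈ 0.9795; since p > α = 0.01, fail to reject H₀.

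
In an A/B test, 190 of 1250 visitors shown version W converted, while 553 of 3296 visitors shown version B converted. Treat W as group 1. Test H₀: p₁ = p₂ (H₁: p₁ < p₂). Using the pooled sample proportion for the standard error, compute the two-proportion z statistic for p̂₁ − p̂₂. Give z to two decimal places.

p̂₁ = 190/1250 = 0.1520, p̂₂ = 553/3296 = 0.1678.
Pooled p̂ = (190+553)/(1250+3296) = 743/4546 = 0.1634.
SE = √(0.136728 × 0.0011034) = 0.0123.
z = (0.1520 − 0.1678)/0.0123 = -0.0158/0.0123 = -1.28.

z = -1.28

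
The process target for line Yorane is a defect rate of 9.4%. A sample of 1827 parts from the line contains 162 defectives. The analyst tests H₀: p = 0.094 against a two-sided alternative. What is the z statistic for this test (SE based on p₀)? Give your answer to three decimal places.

p̂ = 162/1827 = 0.088670.
Under H₀, SE = √(0.094·0.906/1827) = √(4.66141e-05) = 0.006827.
z = (0.088670 − 0.094)/0.006827 = -0.005330/0.006827 = -0.781.
p-value = 2·P(Z > 0.781) ≈ 0.4350.

z = -0.781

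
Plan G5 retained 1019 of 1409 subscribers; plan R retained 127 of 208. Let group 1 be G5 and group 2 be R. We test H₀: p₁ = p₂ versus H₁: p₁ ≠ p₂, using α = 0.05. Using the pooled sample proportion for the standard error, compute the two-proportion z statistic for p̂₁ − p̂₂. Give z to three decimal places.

z = 3.337

p̂₁ = 1019/1409 ≈ 0.72321, p̂₂ = 127/208 ≈ 0.61058.
Pooled p̂ = (1019+127)/(1409+208) = 1146/1617 = 0.70872.
SE = √(p̂(1−p̂)(1/n₁+1/n₂)) = √(0.70872·0.29128·0.00551742) = √(0.00113899) = 0.03375.
z = (0.72321 − 0.61058)/0.03375 = 0.11263/0.03375 = 3.337.
Two-sided p-value ≈ 2·Φ(−3.337) = 0.0008, so at α = 0.05 we reject H₀.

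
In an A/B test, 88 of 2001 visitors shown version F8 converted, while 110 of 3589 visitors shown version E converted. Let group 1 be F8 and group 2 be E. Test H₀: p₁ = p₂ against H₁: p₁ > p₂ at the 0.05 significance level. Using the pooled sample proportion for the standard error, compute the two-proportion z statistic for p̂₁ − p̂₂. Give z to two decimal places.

p̂₁ = 88/2001 ≈ 0.0440, p̂₂ = 110/3589 ≈ 0.0306.
Pooled p̂ = (88+110)/(2001+3589) = 198/5590 = 0.0354.
SE = √(0.0341658 × 0.000778379) = 0.0052.
z = (0.0440 − 0.0306)/0.0052 = 0.0134/0.0052 = 2.58.
p-value = P(Z > 2.585) ≈ 0.0049. With α = 0.05, reject H₀.

z = 2.58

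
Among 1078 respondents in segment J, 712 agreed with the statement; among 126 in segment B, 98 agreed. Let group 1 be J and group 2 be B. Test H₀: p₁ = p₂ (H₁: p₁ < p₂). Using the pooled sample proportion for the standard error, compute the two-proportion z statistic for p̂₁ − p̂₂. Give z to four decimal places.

z = -2.6552

p̂₁ = 712/1078 = 0.660482, p̂₂ = 98/126 = 0.777778.
Pooled p̂ = (712+98)/(1078+126) = 810/1204 = 0.672757.
SE = √(0.220155 × 0.00886415) = 0.044176.
z = (0.660482 − 0.777778)/0.044176 = -0.117296/0.044176 = -2.6552.
p-value = P(Z < -2.655) ≈ 0.0040.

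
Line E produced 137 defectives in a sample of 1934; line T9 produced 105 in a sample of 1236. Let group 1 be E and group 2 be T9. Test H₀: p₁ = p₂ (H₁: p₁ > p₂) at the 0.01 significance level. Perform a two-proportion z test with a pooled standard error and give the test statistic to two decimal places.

z = -1.46

p̂₁ = 137/1934 ≈ 0.0708, p̂₂ = 105/1236 ≈ 0.0850.
Pooled p̂ = (137+105)/(1934+1236) = 242/3170 = 0.0763.
SE = √(0.0705128 × 0.00132612) = 0.0097.
z = (0.0708 − 0.0850)/0.0097 = -0.0142/0.0097 = -1.46.
p-value = P(Z > -1.460) ≈ 0.9278, so at α = 0.01 we fail to reject H₀.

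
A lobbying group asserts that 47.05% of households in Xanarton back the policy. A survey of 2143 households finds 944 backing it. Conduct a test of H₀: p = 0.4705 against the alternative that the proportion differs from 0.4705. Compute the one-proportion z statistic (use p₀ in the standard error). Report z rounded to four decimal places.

p̂ = 944/2143 ≈ 0.440504.
SE = √(p₀(1−p₀)/n) = √(0.24913/2143) = 0.010782.
z = (0.440504 − 0.4705)/0.010782 = -0.029996/0.010782 = -2.7820.
p-value = 2·P(Z > 2.782) ≈ 0.0054.

z = -2.7820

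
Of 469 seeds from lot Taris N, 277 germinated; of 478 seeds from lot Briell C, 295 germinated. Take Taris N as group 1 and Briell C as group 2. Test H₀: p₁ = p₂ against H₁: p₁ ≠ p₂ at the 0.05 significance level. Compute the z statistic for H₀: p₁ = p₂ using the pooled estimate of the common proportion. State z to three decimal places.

p̂₁ = 277/469 ≈ 0.59062, p̂₂ = 295/478 ≈ 0.61715.
Pooled p̂ = (277+295)/(469+478) = 572/947 = 0.60401.
SE = √(0.239181 × 0.00422425) = 0.03179.
z = (0.59062 − 0.61715)/0.03179 = -0.02653/0.03179 = -0.835.
p-value = 2·P(Z > 0.835) ≈ 0.4038, so at α = 0.05 we fail to reject H₀.

z = -0.835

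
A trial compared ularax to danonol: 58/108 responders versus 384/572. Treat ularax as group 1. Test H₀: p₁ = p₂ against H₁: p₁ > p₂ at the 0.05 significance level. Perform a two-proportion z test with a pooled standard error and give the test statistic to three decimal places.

z = -2.684

p̂₁ = 58/108 ≈ 0.53704, p̂₂ = 384/572 ≈ 0.67133.
Pooled p̂ = (58+384)/(108+572) = 442/680 = 0.65000.
SE = √(p̂(1−p̂)(1/n₁+1/n₂)) = √(0.65000·0.35000·0.0110075) = √(0.00250421) = 0.05004.
z = (0.53704 − 0.67133)/0.05004 = -0.13429/0.05004 = -2.684.
p-value = P(Z > -2.684) ≈ 0.9964; since p > α = 0.05, fail to reject H₀.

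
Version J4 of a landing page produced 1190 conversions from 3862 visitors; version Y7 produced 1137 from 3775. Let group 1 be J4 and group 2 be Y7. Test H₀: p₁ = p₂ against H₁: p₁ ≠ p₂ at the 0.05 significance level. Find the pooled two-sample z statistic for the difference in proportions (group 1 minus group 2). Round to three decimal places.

z = 0.659

p̂₁ = 1190/3862 ≈ 0.30813, p̂₂ = 1137/3775 ≈ 0.30119.
Pooled p̂ = (1190+1137)/(3862+3775) = 2327/7637 = 0.30470.
SE = √(0.211858 × 0.000523834) = 0.01053.
z = (0.30813 − 0.30119)/0.01053 = 0.00694/0.01053 = 0.659.
p-value = 2·P(Z > 0.659) ≈ 0.5101. With α = 0.05, fail to reject H₀.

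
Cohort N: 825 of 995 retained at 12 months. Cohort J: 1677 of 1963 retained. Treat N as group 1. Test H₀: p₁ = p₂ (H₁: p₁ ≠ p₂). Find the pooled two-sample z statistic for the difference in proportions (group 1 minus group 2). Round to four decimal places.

z = -1.7903

p̂₁ = 825/995 = 0.829146, p̂₂ = 1677/1963 = 0.854305.
Pooled p̂ = (825+1677)/(995+1963) = 2502/2958 = 0.845842.
SE = √(0.130393 × 0.00151445) = 0.014053.
z = (0.829146 − 0.854305)/0.014053 = -0.025159/0.014053 = -1.7903.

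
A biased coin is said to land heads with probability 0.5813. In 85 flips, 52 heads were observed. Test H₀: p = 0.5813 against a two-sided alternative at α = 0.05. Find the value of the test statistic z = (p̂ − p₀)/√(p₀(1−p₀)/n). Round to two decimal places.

p̂ = 52/85 = 0.6118.
Standard error under H₀: √(0.5813×0.4187/85) = 0.0535.
z = (0.6118 − 0.5813)/0.0535 = 0.0305/0.0535 = 0.57.
Two-sided p-value ≈ 2·Φ(−0.569) = 0.5691; since p > α = 0.05, fail to reject H₀.

z = 0.57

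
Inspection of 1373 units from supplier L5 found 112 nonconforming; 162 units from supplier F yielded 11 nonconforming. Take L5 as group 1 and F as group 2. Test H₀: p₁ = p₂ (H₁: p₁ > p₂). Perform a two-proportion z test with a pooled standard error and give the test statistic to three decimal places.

z = 0.606

p̂₁ = 112/1373 ≈ 0.08157, p̂₂ = 11/162 ≈ 0.06790.
Pooled p̂ = (112+11)/(1373+162) = 123/1535 = 0.08013.
SE = √(0.0737094 × 0.00690117) = 0.02255.
z = (0.08157 − 0.06790)/0.02255 = 0.01367/0.02255 = 0.606.
p-value = P(Z > 0.606) ≈ 0.2722.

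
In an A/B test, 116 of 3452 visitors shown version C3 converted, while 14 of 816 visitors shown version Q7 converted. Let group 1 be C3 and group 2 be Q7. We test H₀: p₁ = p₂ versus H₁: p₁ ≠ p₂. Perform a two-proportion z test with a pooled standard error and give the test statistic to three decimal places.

p̂₁ = 116/3452 ≈ 0.033604, p̂₂ = 14/816 ≈ 0.017157.
Pooled p̂ = (116+14)/(3452+816) = 130/4268 = 0.030459.
SE = √(0.0295315 × 0.00151518) = 0.006689.
z = (0.033604 − 0.017157)/0.006689 = 0.016447/0.006689 = 2.459.
Two-sided p-value ≈ 2·Φ(−2.459) = 0.0139.

z = 2.459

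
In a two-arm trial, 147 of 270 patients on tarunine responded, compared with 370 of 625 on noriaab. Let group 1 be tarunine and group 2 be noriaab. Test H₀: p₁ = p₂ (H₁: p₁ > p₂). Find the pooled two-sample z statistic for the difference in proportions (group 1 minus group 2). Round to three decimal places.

p̂₁ = 147/270 = 0.54444, p̂₂ = 370/625 = 0.59200.
Pooled p̂ = (147+370)/(270+625) = 517/895 = 0.57765.
SE = √(0.24397 × 0.0053037) = 0.03597.
z = (0.54444 − 0.59200)/0.03597 = -0.04756/0.03597 = -1.322.

z = -1.322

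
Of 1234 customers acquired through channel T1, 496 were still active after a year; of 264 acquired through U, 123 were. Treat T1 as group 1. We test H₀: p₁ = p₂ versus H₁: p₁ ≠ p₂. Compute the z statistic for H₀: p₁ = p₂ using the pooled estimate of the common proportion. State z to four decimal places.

z = -1.9156

p̂₁ = 496/1234 ≈ 0.401945, p̂₂ = 123/264 ≈ 0.465909.
Pooled p̂ = (496+123)/(1234+264) = 619/1498 = 0.413218.
SE = √(0.242469 × 0.00459825) = 0.033391.
z = (0.401945 − 0.465909)/0.033391 = -0.063964/0.033391 = -1.9156.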